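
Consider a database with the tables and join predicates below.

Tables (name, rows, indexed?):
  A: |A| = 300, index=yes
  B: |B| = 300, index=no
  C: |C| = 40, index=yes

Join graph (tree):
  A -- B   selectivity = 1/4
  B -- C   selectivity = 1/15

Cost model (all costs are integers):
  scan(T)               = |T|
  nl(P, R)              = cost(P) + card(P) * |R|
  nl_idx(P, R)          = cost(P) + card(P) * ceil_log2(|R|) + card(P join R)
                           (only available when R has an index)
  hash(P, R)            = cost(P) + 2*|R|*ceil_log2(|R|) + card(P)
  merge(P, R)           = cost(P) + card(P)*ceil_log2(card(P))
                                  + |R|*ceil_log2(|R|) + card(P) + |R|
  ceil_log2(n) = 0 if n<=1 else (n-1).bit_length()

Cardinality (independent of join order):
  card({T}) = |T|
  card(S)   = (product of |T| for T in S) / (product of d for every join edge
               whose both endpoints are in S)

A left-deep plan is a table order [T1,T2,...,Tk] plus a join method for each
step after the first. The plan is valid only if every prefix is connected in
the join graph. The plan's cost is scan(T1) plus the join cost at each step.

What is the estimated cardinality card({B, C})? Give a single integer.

Tables in S: B(300), C(40)
Edges inside S: B-C(d=15)
numerator = 300 * 40 = 12000
denominator = 15 = 15
card(S) = 12000 / 15 = 800

800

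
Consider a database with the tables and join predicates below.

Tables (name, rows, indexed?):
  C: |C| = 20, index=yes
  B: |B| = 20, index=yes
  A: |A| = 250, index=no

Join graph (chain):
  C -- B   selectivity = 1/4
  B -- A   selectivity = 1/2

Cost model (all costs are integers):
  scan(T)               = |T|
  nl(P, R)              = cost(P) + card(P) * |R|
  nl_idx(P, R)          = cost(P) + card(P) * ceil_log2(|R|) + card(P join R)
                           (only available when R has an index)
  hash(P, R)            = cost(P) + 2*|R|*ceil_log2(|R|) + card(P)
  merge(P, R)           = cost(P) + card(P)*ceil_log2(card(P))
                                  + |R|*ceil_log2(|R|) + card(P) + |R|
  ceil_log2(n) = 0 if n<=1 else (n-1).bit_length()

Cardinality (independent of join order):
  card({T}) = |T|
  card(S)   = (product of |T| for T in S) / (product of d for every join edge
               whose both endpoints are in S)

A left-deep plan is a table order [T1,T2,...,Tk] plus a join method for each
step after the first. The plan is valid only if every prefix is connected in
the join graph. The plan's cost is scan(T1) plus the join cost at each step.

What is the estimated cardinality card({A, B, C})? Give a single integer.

12500

Tables in S: A(250), B(20), C(20)
Edges inside S: C-B(d=4), B-A(d=2)
numerator = 250 * 20 * 20 = 100000
denominator = 4 * 2 = 8
card(S) = 100000 / 8 = 12500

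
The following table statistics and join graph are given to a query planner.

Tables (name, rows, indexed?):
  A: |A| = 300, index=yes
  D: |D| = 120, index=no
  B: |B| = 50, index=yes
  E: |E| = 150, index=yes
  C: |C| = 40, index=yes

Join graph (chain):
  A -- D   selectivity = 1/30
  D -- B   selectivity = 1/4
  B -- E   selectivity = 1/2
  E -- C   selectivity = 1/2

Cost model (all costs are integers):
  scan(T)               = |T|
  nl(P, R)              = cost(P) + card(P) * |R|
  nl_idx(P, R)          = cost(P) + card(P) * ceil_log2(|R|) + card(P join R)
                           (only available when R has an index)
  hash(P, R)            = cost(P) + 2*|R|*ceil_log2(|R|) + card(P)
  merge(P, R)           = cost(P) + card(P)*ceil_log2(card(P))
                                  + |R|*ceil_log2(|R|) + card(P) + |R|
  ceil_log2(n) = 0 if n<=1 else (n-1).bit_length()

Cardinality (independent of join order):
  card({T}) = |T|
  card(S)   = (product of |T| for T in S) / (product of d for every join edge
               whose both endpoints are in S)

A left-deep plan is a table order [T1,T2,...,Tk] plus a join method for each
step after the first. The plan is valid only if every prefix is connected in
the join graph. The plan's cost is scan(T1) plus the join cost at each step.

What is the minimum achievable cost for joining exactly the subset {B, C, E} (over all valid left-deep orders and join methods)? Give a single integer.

Selinger DP over subsets of {B,C,E}:
  {B}: scan cost=50, card=50
  {E}: scan cost=150, card=150
  {C}: scan cost=40, card=40
  {BE}: card=3750; try (B,hash)→900, (E,merge)→1750, (B,merge)→1850, (E,hash)→2500, (E,nl_idx)→4200, (B,nl_idx)→4800 …(+2); best=900 via (B,hash)
  {CE}: card=3000; try (C,hash)→780, (E,merge)→1670, (C,merge)→1780, (E,hash)→2480, (E,nl_idx)→3360, (C,nl_idx)→4050 …(+2); best=780 via (C,hash)
  {BCE}: card=75000; try (B,hash)→4380, (C,hash)→5130, (B,merge)→40130, (C,merge)→49930, (B,nl_idx)→93780, (C,nl_idx)→98400 …(+2); best=4380 via (B,hash)

4380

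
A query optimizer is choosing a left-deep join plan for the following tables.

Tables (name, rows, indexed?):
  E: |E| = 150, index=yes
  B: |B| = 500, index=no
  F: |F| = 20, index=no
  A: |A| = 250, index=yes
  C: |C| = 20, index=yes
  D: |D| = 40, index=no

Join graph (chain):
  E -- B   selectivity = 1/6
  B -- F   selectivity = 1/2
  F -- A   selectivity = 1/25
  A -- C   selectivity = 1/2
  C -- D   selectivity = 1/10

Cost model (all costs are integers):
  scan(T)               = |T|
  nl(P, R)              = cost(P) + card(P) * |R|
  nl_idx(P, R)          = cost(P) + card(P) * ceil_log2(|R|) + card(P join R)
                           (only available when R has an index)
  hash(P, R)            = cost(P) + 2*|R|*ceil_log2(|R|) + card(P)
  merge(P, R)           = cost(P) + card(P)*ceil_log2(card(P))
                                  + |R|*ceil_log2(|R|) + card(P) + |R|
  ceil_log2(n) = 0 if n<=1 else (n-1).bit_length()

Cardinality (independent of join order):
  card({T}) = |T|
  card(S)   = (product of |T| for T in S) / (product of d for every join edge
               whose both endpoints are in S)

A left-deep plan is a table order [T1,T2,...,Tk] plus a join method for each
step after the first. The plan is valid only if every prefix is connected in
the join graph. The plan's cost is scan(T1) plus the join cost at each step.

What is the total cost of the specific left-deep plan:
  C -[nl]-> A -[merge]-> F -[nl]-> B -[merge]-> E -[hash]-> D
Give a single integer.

step 1: scan C: cost=20, card=20
step 2: join A via nl
    card(P join A) = 20*250/(2) = 2500
    cost = 20 + 20*250 = 5020
step 3: join F via merge
    card(P join F) = 2500*20/(25) = 2000
    cost = 5020 + 2500*12 + 20*5 + 2500 + 20 = 37640
step 4: join B via nl
    card(P join B) = 2000*500/(2) = 500000
    cost = 37640 + 2000*500 = 1037640
step 5: join E via merge
    card(P join E) = 500000*150/(6) = 12500000
    cost = 1037640 + 500000*19 + 150*8 + 500000 + 150 = 11038990
step 6: join D via hash
    card(P join D) = 12500000*40/(10) = 50000000
    cost = 11038990 + 2*40*6 + 12500000 = 23539470

23539470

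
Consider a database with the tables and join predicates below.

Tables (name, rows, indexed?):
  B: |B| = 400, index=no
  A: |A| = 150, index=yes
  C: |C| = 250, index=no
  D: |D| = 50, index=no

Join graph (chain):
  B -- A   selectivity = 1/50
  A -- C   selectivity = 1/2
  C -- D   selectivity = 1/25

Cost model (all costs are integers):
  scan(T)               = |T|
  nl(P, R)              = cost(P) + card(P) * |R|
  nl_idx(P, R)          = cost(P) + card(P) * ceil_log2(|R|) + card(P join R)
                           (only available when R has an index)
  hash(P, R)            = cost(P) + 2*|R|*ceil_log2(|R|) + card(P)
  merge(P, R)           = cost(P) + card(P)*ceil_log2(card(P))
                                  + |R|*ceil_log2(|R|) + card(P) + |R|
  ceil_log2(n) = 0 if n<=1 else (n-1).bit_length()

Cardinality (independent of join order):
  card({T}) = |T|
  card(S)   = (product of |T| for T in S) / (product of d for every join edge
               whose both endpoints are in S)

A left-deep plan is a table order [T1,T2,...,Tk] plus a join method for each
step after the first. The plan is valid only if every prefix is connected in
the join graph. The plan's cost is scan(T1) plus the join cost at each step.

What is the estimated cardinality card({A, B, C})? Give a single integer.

150000

Tables in S: A(150), B(400), C(250)
Edges inside S: B-A(d=50), A-C(d=2)
numerator = 150 * 400 * 250 = 15000000
denominator = 50 * 2 = 100
card(S) = 15000000 / 100 = 150000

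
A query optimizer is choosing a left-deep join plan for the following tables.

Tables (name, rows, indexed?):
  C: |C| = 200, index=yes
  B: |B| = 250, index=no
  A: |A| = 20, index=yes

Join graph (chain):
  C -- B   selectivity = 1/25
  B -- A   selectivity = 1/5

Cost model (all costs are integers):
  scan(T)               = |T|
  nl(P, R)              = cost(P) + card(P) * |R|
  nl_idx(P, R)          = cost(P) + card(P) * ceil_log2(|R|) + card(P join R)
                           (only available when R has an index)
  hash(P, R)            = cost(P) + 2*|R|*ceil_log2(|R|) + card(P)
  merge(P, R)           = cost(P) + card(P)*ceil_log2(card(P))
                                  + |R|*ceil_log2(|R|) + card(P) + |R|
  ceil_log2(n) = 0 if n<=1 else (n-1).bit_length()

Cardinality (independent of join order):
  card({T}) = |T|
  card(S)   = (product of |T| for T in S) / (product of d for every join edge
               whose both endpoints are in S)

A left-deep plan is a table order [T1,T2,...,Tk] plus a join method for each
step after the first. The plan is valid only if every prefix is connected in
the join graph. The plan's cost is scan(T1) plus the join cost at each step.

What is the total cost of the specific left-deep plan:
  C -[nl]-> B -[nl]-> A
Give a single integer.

step 1: scan C: cost=200, card=200
step 2: join B via nl
    card(P join B) = 200*250/(25) = 2000
    cost = 200 + 200*250 = 50200
step 3: join A via nl
    card(P join A) = 2000*20/(5) = 8000
    cost = 50200 + 2000*20 = 90200

90200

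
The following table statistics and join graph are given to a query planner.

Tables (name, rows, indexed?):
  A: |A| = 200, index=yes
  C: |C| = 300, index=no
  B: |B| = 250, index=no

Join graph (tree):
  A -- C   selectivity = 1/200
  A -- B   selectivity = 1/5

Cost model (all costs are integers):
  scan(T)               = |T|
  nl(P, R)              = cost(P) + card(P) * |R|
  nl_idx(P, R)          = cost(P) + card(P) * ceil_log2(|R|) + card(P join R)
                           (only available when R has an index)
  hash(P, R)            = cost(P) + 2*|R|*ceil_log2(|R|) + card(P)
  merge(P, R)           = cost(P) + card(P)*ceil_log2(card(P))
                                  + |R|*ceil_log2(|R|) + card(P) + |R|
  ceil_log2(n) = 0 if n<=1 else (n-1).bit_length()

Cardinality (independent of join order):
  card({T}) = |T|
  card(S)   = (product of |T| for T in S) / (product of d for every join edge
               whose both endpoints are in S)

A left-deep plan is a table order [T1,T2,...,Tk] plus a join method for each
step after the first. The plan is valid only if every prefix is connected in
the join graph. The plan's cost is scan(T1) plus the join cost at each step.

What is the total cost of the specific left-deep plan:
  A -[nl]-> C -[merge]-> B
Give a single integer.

step 1: scan A: cost=200, card=200
step 2: join C via nl
    card(P join C) = 200*300/(200) = 300
    cost = 200 + 200*300 = 60200
step 3: join B via merge
    card(P join B) = 300*250/(5) = 15000
    cost = 60200 + 300*9 + 250*8 + 300 + 250 = 65450

65450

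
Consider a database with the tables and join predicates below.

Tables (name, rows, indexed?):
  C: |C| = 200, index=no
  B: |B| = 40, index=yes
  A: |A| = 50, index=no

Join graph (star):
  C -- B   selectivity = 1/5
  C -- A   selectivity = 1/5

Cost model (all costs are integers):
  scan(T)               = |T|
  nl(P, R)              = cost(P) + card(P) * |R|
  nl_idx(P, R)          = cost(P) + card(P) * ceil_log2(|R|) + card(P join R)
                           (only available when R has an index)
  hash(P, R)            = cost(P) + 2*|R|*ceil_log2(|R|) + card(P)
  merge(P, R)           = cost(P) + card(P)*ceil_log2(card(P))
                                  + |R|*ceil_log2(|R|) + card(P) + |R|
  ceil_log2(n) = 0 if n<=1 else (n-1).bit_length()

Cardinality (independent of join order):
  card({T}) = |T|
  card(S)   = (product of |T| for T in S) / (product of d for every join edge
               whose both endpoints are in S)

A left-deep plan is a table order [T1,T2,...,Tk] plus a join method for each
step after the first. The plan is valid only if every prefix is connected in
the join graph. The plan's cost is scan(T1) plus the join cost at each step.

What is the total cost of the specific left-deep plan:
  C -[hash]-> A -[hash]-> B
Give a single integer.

step 1: scan C: cost=200, card=200
step 2: join A via hash
    card(P join A) = 200*50/(5) = 2000
    cost = 200 + 2*50*6 + 200 = 1000
step 3: join B via hash
    card(P join B) = 2000*40/(5) = 16000
    cost = 1000 + 2*40*6 + 2000 = 3480

3480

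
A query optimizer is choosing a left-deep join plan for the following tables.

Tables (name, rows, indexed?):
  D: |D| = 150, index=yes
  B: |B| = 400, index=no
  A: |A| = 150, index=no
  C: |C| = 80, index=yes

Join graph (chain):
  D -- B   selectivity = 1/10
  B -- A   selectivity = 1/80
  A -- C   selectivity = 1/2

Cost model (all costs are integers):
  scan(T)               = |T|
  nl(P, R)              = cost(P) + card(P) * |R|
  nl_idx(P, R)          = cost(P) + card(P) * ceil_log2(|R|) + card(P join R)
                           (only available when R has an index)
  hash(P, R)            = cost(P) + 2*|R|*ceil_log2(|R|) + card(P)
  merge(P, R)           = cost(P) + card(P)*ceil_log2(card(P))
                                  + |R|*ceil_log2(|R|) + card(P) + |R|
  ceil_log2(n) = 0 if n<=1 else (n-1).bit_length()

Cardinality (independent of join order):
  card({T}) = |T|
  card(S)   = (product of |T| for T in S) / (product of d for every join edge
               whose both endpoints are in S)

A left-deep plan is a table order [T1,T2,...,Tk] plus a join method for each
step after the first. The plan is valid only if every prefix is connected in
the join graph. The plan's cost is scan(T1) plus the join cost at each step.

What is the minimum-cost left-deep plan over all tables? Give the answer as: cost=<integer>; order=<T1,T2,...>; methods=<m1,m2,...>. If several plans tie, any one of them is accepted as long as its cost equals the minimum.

cost=18720; order=B,A,D,C; methods=hash,hash,hash

Selinger DP (subsets sized 1..n):
  {D}: scan cost=150, card=150
  {B}: scan cost=400, card=400
  {A}: scan cost=150, card=150
  {C}: scan cost=80, card=80
  {BD}: card=6000; try (D,hash)→3200, (B,merge)→5500, (D,merge)→5750, (B,hash)→7500, (D,nl_idx)→9600, (B,nl)→60150 …(+1); best=3200 via (D,hash)
  {AB}: card=750; try (A,hash)→3200, (B,merge)→5500, (A,merge)→5750, (B,hash)→7500, (B,nl)→60150, (A,nl)→60400; best=3200 via (A,hash)
  {AC}: card=6000; try (C,hash)→1420, (A,merge)→2070, (C,merge)→2140, (A,hash)→2560, (C,nl_idx)→7200, (A,nl)→12080 …(+1); best=1420 via (C,hash)
  {ABD}: card=11250; try (D,hash)→6350, (A,hash)→11600, (D,merge)→12800, (D,nl_idx)→20450, (A,merge)→88550, (D,nl)→115700 …(+1); best=6350 via (D,hash)
  {ABC}: card=30000; try (C,hash)→5070, (C,merge)→12090, (B,hash)→14620, (C,nl_idx)→38450, (C,nl)→63200, (B,merge)→89420 …(+1); best=5070 via (C,hash)
  {ABCD}: card=450000; try (C,hash)→18720, (D,hash)→37470, (C,merge)→175740, (D,merge)→486420, (C,nl_idx)→535100, (D,nl_idx)→695070 …(+2); best=18720 via (C,hash)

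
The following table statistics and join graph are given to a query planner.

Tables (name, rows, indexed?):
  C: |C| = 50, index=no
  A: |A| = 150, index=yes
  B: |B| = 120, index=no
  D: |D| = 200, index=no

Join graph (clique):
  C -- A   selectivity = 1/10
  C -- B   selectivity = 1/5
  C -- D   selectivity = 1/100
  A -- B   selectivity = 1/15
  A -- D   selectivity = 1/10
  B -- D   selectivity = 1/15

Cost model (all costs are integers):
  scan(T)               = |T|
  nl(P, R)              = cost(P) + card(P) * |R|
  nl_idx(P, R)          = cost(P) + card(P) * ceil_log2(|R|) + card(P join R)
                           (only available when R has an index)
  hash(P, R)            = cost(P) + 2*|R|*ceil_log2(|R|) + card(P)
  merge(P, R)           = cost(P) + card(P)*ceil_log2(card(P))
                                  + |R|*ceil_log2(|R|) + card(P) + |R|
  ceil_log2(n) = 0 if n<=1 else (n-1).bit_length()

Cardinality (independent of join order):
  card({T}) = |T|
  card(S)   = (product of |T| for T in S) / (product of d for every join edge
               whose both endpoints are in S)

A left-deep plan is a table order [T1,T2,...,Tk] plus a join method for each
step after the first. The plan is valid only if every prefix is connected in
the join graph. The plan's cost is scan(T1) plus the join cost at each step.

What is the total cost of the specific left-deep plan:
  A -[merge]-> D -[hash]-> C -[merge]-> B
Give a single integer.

step 1: scan A: cost=150, card=150
step 2: join D via merge
    card(P join D) = 150*200/(10) = 3000
    cost = 150 + 150*8 + 200*8 + 150 + 200 = 3300
step 3: join C via hash
    card(P join C) = 3000*50/(10*100) = 150
    cost = 3300 + 2*50*6 + 3000 = 6900
step 4: join B via merge
    card(P join B) = 150*120/(5*15*15) = 16
    cost = 6900 + 150*8 + 120*7 + 150 + 120 = 9210

9210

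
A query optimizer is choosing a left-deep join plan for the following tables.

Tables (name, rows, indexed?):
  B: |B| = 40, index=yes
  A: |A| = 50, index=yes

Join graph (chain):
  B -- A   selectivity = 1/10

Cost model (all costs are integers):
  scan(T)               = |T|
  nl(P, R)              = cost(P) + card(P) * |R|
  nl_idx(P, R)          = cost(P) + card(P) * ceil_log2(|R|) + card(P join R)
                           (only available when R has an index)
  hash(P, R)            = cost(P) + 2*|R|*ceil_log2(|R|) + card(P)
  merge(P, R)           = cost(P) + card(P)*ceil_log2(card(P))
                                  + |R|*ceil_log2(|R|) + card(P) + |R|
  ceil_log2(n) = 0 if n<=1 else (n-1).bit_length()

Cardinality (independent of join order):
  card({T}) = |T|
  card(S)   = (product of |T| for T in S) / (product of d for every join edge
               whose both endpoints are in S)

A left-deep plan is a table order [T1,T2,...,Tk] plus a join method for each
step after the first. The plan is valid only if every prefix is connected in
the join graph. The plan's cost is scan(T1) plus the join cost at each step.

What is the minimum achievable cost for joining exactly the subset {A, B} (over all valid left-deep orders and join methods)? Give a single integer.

480

Selinger DP over subsets of {A,B}:
  {B}: scan cost=40, card=40
  {A}: scan cost=50, card=50
  {AB}: card=200; try (A,nl_idx)→480, (B,nl_idx)→550, (B,hash)→580, (A,merge)→670, (B,merge)→680, (A,hash)→680 …(+2); best=480 via (A,nl_idx)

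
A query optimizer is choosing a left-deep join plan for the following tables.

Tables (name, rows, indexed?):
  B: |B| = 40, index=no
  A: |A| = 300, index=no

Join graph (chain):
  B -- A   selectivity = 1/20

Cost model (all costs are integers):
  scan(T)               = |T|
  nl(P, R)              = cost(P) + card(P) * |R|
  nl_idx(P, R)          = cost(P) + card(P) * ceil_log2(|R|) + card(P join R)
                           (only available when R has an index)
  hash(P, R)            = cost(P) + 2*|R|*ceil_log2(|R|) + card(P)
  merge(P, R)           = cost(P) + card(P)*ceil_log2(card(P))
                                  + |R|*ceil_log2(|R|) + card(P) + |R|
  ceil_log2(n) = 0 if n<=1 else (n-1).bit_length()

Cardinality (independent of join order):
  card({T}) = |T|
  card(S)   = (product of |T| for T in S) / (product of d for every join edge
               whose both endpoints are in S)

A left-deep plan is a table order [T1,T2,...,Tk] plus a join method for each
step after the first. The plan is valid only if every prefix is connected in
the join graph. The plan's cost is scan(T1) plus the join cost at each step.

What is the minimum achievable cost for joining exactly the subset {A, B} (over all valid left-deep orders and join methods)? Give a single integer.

Selinger DP over subsets of {A,B}:
  {B}: scan cost=40, card=40
  {A}: scan cost=300, card=300
  {AB}: card=600; try (B,hash)→1080, (A,merge)→3320, (B,merge)→3580, (A,hash)→5480, (A,nl)→12040, (B,nl)→12300; best=1080 via (B,hash)

1080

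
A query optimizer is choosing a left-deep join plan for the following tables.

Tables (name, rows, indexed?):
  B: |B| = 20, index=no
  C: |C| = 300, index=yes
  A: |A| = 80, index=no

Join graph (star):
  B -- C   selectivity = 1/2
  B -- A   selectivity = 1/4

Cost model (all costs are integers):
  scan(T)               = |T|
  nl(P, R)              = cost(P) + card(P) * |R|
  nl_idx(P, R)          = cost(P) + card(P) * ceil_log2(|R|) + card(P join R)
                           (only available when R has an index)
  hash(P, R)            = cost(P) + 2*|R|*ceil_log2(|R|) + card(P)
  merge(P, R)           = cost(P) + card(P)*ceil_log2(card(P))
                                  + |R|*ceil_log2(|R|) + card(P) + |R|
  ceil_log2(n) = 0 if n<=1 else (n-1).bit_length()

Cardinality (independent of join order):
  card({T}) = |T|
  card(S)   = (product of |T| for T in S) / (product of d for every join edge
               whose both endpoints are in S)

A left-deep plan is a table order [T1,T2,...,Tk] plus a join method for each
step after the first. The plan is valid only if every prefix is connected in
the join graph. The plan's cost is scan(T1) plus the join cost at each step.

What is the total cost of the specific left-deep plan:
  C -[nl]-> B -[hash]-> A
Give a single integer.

step 1: scan C: cost=300, card=300
step 2: join B via nl
    card(P join B) = 300*20/(2) = 3000
    cost = 300 + 300*20 = 6300
step 3: join A via hash
    card(P join A) = 3000*80/(4) = 60000
    cost = 6300 + 2*80*7 + 3000 = 10420

10420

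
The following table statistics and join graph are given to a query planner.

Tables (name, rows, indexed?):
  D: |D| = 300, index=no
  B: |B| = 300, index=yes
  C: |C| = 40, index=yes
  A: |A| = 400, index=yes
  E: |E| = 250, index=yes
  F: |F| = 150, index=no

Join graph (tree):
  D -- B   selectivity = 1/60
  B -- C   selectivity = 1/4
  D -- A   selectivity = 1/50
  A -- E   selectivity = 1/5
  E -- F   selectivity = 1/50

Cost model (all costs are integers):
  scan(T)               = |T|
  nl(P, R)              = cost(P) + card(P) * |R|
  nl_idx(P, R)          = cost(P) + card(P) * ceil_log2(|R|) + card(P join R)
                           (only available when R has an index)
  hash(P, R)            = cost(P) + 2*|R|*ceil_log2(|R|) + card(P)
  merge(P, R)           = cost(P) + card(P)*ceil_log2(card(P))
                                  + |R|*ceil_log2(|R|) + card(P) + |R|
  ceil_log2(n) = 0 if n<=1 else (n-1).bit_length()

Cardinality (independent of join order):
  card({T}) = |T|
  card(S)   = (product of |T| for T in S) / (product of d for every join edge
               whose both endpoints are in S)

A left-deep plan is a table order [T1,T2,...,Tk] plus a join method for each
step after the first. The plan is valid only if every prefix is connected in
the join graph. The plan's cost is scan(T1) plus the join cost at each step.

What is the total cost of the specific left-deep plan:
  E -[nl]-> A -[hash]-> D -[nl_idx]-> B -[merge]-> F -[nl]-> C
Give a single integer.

86407000

step 1: scan E: cost=250, card=250
step 2: join A via nl
    card(P join A) = 250*400/(5) = 20000
    cost = 250 + 250*400 = 100250
step 3: join D via hash
    card(P join D) = 20000*300/(50) = 120000
    cost = 100250 + 2*300*9 + 20000 = 125650
step 4: join B via nl_idx
    card(P join B) = 120000*300/(60) = 600000
    cost = 125650 + 120000*9 + 600000 = 1805650
step 5: join F via merge
    card(P join F) = 600000*150/(50) = 1800000
    cost = 1805650 + 600000*20 + 150*8 + 600000 + 150 = 14407000
step 6: join C via nl
    card(P join C) = 1800000*40/(4) = 18000000
    cost = 14407000 + 1800000*40 = 86407000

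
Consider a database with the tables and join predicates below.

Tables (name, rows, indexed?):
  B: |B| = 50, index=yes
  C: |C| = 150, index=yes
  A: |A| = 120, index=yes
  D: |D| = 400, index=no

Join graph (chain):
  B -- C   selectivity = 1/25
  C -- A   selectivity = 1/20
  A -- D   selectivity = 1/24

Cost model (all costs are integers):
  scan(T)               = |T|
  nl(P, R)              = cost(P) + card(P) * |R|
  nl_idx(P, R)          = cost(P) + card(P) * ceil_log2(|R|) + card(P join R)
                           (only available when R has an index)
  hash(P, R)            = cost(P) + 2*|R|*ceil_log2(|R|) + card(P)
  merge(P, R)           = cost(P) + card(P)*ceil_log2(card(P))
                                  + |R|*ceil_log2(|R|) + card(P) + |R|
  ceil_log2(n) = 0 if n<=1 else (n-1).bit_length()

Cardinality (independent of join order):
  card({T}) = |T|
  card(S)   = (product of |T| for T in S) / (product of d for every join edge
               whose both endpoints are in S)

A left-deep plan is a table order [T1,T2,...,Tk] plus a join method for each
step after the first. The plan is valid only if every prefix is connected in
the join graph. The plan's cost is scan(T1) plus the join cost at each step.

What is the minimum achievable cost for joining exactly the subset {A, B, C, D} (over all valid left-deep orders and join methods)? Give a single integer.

11730

Selinger DP over subsets of {A,B,C,D}:
  {B}: scan cost=50, card=50
  {C}: scan cost=150, card=150
  {A}: scan cost=120, card=120
  {D}: scan cost=400, card=400
  {BC}: card=300; try (C,nl_idx)→750, (B,hash)→900, (B,nl_idx)→1350, (C,merge)→1750, (B,merge)→1850, (C,hash)→2500 …(+2); best=750 via (C,nl_idx)
  {AC}: card=900; try (C,nl_idx)→1980, (A,hash)→1980, (A,nl_idx)→2100, (C,merge)→2430, (A,merge)→2460, (C,hash)→2640 …(+2); best=1980 via (C,nl_idx)
  {AD}: card=2000; try (A,hash)→2480, (D,merge)→5080, (A,nl_idx)→5200, (A,merge)→5360, (D,hash)→7440, (D,nl)→48120 …(+1); best=2480 via (A,hash)
  {ABC}: card=1800; try (A,hash)→2730, (B,hash)→3480, (A,nl_idx)→4650, (A,merge)→4710, (B,nl_idx)→9180, (B,merge)→12230 …(+2); best=2730 via (A,hash)
  {ACD}: card=15000; try (C,hash)→6880, (D,hash)→10080, (D,merge)→15880, (C,merge)→27830, (C,nl_idx)→33480, (C,nl)→302480 …(+1); best=6880 via (C,hash)
  {ABCD}: card=30000; try (D,hash)→11730, (B,hash)→22480, (D,merge)→28330, (B,nl_idx)→126880, (B,merge)→232230, (D,nl)→722730 …(+1); best=11730 via (D,hash)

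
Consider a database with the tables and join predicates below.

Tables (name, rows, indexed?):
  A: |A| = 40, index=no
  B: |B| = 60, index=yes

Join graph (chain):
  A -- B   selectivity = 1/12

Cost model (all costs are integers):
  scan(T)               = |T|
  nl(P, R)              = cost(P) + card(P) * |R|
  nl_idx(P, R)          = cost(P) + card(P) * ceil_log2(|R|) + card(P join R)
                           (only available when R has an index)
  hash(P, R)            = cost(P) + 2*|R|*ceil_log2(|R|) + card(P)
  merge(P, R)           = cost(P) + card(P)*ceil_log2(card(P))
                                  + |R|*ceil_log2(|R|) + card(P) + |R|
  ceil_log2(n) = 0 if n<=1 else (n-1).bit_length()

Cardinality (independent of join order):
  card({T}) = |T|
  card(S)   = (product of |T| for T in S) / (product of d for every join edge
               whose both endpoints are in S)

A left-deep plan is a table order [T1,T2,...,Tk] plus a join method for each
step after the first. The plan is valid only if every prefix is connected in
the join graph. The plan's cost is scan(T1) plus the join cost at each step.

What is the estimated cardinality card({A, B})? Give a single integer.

200

Tables in S: A(40), B(60)
Edges inside S: A-B(d=12)
numerator = 40 * 60 = 2400
denominator = 12 = 12
card(S) = 2400 / 12 = 200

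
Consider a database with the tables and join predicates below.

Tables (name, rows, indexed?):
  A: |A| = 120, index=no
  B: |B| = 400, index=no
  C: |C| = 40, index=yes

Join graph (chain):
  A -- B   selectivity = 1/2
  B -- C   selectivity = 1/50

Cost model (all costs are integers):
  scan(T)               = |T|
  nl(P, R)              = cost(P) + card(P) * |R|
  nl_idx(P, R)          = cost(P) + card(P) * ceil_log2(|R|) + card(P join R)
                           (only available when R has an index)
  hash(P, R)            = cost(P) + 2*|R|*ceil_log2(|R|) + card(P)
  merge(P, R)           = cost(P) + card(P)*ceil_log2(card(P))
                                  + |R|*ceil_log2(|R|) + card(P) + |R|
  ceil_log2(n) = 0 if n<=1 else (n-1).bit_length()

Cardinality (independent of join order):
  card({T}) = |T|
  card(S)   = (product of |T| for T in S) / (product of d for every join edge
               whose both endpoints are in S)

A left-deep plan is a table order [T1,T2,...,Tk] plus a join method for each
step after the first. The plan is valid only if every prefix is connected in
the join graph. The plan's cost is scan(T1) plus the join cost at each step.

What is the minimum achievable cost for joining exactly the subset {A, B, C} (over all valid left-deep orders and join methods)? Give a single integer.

Selinger DP over subsets of {A,B,C}:
  {A}: scan cost=120, card=120
  {B}: scan cost=400, card=400
  {C}: scan cost=40, card=40
  {AB}: card=24000; try (A,hash)→2480, (B,merge)→5080, (A,merge)→5360, (B,hash)→7440, (B,nl)→48120, (A,nl)→48400; best=2480 via (A,hash)
  {BC}: card=320; try (C,hash)→1280, (C,nl_idx)→3120, (B,merge)→4320, (C,merge)→4680, (B,hash)→7280, (B,nl)→16040 …(+1); best=1280 via (C,hash)
  {ABC}: card=19200; try (A,hash)→3280, (A,merge)→5440, (C,hash)→26960, (A,nl)→39680, (C,nl_idx)→165680, (C,merge)→386760 …(+1); best=3280 via (A,hash)

3280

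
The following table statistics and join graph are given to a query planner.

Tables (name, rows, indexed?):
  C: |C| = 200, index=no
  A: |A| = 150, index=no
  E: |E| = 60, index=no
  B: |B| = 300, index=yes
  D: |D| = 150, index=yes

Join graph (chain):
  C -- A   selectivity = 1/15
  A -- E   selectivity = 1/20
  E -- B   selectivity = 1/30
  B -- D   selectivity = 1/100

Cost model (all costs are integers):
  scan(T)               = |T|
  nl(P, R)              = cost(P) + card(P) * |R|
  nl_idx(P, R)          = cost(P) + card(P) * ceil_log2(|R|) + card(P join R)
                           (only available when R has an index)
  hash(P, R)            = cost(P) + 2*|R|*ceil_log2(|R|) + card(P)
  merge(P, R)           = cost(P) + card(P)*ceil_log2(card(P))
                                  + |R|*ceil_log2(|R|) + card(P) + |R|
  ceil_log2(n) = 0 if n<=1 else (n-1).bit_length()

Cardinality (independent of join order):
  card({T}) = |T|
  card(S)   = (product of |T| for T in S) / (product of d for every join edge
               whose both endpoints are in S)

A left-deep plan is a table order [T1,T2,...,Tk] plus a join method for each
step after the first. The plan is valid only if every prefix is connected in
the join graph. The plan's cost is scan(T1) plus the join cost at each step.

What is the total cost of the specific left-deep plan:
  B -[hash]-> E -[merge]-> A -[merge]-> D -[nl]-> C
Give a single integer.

1423620

step 1: scan B: cost=300, card=300
step 2: join E via hash
    card(P join E) = 300*60/(30) = 600
    cost = 300 + 2*60*6 + 300 = 1320
step 3: join A via merge
    card(P join A) = 600*150/(20) = 4500
    cost = 1320 + 600*10 + 150*8 + 600 + 150 = 9270
step 4: join D via merge
    card(P join D) = 4500*150/(100) = 6750
    cost = 9270 + 4500*13 + 150*8 + 4500 + 150 = 73620
step 5: join C via nl
    card(P join C) = 6750*200/(15) = 90000
    cost = 73620 + 6750*200 = 1423620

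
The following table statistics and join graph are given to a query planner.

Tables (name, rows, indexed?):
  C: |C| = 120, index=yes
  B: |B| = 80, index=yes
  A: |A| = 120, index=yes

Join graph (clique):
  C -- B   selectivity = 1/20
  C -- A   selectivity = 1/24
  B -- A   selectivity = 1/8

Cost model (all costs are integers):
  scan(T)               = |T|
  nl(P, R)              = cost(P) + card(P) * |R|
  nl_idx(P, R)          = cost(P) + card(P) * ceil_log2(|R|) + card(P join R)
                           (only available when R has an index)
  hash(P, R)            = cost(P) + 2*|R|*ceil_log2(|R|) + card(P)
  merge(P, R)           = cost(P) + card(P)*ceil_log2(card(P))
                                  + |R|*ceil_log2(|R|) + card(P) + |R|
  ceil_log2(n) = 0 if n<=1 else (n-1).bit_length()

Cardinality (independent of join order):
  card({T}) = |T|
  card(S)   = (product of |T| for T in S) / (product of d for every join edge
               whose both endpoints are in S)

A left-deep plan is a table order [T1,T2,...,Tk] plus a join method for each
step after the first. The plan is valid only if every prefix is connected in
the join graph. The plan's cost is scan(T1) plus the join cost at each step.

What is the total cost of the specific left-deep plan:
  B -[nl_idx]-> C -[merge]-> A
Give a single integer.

step 1: scan B: cost=80, card=80
step 2: join C via nl_idx
    card(P join C) = 80*120/(20) = 480
    cost = 80 + 80*7 + 480 = 1120
step 3: join A via merge
    card(P join A) = 480*120/(24*8) = 300
    cost = 1120 + 480*9 + 120*7 + 480 + 120 = 6880

6880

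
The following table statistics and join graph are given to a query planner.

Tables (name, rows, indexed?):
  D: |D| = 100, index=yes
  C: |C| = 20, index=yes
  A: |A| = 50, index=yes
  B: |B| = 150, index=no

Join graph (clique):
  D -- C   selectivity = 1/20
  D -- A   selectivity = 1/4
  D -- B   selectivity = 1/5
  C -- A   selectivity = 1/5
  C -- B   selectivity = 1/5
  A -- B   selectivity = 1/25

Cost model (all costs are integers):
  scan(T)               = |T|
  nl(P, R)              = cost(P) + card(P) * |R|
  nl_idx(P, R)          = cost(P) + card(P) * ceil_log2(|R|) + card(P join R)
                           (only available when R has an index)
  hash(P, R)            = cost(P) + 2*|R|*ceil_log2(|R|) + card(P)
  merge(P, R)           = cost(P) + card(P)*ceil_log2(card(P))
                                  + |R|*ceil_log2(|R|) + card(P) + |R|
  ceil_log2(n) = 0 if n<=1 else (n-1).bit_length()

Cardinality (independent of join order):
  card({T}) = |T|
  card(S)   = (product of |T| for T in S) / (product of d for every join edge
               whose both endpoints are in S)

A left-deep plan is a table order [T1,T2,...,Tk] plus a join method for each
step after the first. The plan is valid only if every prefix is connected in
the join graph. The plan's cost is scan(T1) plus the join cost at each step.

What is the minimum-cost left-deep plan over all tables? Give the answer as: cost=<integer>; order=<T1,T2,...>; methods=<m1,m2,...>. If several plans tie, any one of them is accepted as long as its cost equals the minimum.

Selinger DP (subsets sized 1..n):
  {D}: scan cost=100, card=100
  {C}: scan cost=20, card=20
  {A}: scan cost=50, card=50
  {B}: scan cost=150, card=150
  {CD}: card=100; try (D,nl_idx)→260, (C,hash)→400, (C,nl_idx)→700, (D,merge)→940, (C,merge)→1020, (D,hash)→1440 …(+2); best=260 via (D,nl_idx)
  {AD}: card=1250; try (A,hash)→800, (D,merge)→1200, (A,merge)→1250, (D,hash)→1500, (D,nl_idx)→1650, (A,nl_idx)→1950 …(+2); best=800 via (A,hash)
  {BD}: card=3000; try (D,hash)→1700, (B,merge)→2250, (D,merge)→2300, (B,hash)→2600, (D,nl_idx)→4200, (B,nl)→15100 …(+1); best=1700 via (D,hash)
  {AC}: card=200; try (C,hash)→300, (A,nl_idx)→340, (A,merge)→490, (C,nl_idx)→500, (C,merge)→520, (A,hash)→640 …(+2); best=300 via (C,hash)
  {BC}: card=600; try (C,hash)→500, (B,merge)→1490, (C,nl_idx)→1500, (C,merge)→1620, (B,hash)→2440, (B,nl)→3020 …(+1); best=500 via (C,hash)
  {AB}: card=300; try (A,hash)→900, (A,nl_idx)→1350, (B,merge)→1750, (A,merge)→1850, (B,hash)→2500, (B,nl)→7550 …(+1); best=900 via (A,hash)
  {ACD}: card=250; try (A,hash)→960, (A,nl_idx)→1110, (A,merge)→1410, (D,hash)→1900, (D,nl_idx)→1950, (C,hash)→2250 …(+6); best=960 via (A,hash)
  {BCD}: card=600; try (B,merge)→2410, (D,hash)→2500, (B,hash)→2760, (C,hash)→4900, (D,nl_idx)→5300, (D,merge)→7900 …(+5); best=2410 via (B,merge)
  {ABD}: card=1500; try (D,hash)→2600, (B,hash)→4450, (D,nl_idx)→4500, (D,merge)→4700, (A,hash)→5300, (B,merge)→17150 …(+5); best=2600 via (D,hash)
  {ABC}: card=240; try (C,hash)→1400, (A,hash)→1700, (C,nl_idx)→2640, (B,hash)→2900, (B,merge)→3450, (C,merge)→4020 …(+5); best=1400 via (C,hash)
  {ABCD}: card=60; try (D,hash)→3040, (D,nl_idx)→3140, (B,hash)→3610, (A,hash)→3610, (C,hash)→4300, (D,merge)→4360 …(+9); best=3040 via (D,hash)

cost=3040; order=B,A,C,D; methods=hash,hash,hash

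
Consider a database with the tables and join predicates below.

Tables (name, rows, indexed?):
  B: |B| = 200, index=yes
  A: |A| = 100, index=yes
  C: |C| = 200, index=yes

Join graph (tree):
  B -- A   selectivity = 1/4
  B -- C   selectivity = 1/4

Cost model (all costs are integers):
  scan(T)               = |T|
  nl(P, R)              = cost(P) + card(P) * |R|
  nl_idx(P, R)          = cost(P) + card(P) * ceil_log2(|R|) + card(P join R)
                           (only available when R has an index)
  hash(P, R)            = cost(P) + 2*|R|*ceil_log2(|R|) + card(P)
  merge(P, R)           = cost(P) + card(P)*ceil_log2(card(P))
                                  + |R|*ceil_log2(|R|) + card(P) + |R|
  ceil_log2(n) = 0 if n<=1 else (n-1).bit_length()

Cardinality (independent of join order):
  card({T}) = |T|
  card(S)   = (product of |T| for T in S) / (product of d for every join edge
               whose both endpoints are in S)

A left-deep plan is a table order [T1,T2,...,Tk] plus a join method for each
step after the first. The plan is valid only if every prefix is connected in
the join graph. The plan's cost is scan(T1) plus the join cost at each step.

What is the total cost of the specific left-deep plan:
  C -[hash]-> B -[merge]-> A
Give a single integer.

step 1: scan C: cost=200, card=200
step 2: join B via hash
    card(P join B) = 200*200/(4) = 10000
    cost = 200 + 2*200*8 + 200 = 3600
step 3: join A via merge
    card(P join A) = 10000*100/(4) = 250000
    cost = 3600 + 10000*14 + 100*7 + 10000 + 100 = 154400

154400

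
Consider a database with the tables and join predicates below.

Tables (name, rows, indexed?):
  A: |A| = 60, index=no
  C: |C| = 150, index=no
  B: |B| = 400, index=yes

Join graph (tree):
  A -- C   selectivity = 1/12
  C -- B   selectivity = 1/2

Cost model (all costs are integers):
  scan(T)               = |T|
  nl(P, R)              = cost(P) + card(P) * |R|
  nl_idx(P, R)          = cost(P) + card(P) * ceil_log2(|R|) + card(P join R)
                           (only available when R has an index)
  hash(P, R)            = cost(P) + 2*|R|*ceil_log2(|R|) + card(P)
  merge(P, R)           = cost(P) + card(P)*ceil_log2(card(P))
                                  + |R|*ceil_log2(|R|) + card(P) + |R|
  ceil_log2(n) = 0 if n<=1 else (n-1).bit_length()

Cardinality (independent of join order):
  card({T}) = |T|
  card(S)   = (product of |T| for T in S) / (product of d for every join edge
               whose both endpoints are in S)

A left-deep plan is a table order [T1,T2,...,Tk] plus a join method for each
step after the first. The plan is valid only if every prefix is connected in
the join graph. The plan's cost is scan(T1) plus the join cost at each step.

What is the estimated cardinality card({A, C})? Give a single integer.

Tables in S: A(60), C(150)
Edges inside S: A-C(d=12)
numerator = 60 * 150 = 9000
denominator = 12 = 12
card(S) = 9000 / 12 = 750

750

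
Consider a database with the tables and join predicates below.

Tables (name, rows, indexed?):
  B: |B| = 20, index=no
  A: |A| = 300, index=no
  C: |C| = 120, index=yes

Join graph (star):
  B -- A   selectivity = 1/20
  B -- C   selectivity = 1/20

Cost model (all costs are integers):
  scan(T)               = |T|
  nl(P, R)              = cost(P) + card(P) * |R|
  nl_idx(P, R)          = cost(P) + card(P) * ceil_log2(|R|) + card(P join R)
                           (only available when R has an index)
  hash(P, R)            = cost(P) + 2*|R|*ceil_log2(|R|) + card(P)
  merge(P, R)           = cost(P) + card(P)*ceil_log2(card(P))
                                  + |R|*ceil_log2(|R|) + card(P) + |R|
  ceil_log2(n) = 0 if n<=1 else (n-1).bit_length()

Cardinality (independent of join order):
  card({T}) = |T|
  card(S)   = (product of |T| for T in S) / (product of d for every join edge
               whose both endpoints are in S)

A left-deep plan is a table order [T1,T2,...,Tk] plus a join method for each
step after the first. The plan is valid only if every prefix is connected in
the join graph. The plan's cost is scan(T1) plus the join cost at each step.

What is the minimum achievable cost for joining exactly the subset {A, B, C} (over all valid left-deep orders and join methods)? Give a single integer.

2780

Selinger DP over subsets of {A,B,C}:
  {B}: scan cost=20, card=20
  {A}: scan cost=300, card=300
  {C}: scan cost=120, card=120
  {AB}: card=300; try (B,hash)→800, (A,merge)→3140, (B,merge)→3420, (A,hash)→5440, (A,nl)→6020, (B,nl)→6300; best=800 via (B,hash)
  {BC}: card=120; try (C,nl_idx)→280, (B,hash)→440, (C,merge)→1100, (B,merge)→1200, (C,hash)→1720, (C,nl)→2420 …(+1); best=280 via (C,nl_idx)
  {ABC}: card=1800; try (C,hash)→2780, (A,merge)→4240, (C,nl_idx)→4700, (C,merge)→4760, (A,hash)→5800, (A,nl)→36280 …(+1); best=2780 via (C,hash)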